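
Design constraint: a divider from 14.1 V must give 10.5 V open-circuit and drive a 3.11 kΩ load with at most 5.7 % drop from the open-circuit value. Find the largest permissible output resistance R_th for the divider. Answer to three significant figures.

R_th ≤ 188 Ω

Loading drop = R_th/(R_th + R_L) ≤ 0.0570, so R_th ≤ R_L · ε/(1−ε) = 3.11 kΩ × 0.0570/0.9430 = 188 Ω.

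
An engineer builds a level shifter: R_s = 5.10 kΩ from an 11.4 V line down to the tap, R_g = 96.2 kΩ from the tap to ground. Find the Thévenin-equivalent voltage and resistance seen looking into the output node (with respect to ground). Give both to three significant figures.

V_th is the open-circuit tap voltage: 11.4 × 96.2/(5.10 + 96.2) = 10.8 V.
With the supply zeroed, R_s and R_g appear in parallel from the tap: R_th = R_s‖R_g = (5.10 × 96.2)/101.3 = 4.84 kΩ.

V_th = 10.8 V, R_th = 4.84 kΩ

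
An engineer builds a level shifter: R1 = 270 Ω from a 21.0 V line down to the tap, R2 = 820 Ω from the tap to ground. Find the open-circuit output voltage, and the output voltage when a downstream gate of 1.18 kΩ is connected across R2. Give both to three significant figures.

Unloaded: 15.8 V; loaded: 13.5 V

Open-circuit: V = 21.0 × 820/(270 + 820) = 15.8 V.
With the load, R2 becomes R2‖R_L = 483.8 Ω, so V = 21.0 × 483.8/753.8 = 13.5 V.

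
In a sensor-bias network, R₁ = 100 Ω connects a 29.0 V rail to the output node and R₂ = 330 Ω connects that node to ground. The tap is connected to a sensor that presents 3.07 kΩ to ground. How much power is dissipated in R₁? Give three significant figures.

P ≈ 531 mW

Total resistance from the source is R₁ + (R₂‖R_L) = 398.0 Ω, so I = 29.0/398.0 Ω = 72.87 mA.
P = I²·R₁ = (72.87 mA)² × 100 Ω = 531 mW.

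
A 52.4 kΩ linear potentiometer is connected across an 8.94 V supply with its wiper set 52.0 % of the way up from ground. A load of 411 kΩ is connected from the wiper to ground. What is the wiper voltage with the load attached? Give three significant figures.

The wiper splits the pot into (1−α)R = 25.15 kΩ above and αR = 27.25 kΩ below.
Lower section ‖ load = 25.55 kΩ.
V_wiper = 8.94 × 25.55/(25.15 + 25.55) = 4.51 V.

V ≈ 4.51 V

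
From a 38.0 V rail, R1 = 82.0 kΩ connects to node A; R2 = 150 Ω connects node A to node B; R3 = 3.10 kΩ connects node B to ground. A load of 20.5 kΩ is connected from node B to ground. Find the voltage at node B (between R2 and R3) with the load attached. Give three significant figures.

V ≈ 1.21 V

At node B, R3 is in parallel with the load: R3‖R_L = 2693 Ω.
Below node A the resistance is R2 + (R3‖R_L) = 2843 Ω, so V_A = 38.0 × 2843/84840 = 1.273 V.
Then V_B = V_A × (R3‖R_L)/(R2 + R3‖R_L) = 1.273 × 2693/2843 = 1.21 V.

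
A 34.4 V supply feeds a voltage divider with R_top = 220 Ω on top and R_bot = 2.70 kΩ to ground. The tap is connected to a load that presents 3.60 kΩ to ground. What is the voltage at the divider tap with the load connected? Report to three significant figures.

The load sits in parallel with R_bot: R_bot‖R_L = (2700 × 3600) / (2700 + 3600) = 1543 Ω.
V_out = 34.4 × 1543 / (220 + 1543) = 34.4 × 1543/1763 = 30.1 V.
(Unloaded it would have been 31.8 V.)

V_out ≈ 30.1 V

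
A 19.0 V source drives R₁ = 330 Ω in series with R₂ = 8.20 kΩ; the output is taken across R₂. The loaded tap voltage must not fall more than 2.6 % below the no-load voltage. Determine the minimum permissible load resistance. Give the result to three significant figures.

Output resistance R_th = R₁‖R₂ = (330 × 8200)/8530 = 317.2 Ω.
The fractional drop is R_th/(R_th + R_L); requiring this ≤ 0.0260 gives R_L ≥ R_th(1/0.0260 − 1) = 317.2 × 37.46 = 11.9 kΩ.

R_L(min) ≈ 11.9 kΩ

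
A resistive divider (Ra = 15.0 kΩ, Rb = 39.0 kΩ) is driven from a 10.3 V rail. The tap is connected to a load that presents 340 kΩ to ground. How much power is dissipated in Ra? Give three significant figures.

Total resistance from the source is Ra + (Rb‖R_L) = 49.99 kΩ, so I = 10.3/49.99 kΩ = 0.2061 mA.
P = I²·Ra = (0.2061 mA)² × 15.0 kΩ = 0.637 mW.

P ≈ 0.637 mW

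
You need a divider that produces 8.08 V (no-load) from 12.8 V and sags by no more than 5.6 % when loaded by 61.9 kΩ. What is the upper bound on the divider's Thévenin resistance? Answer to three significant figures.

Loading drop = R_th/(R_th + R_L) ≤ 0.0560, so R_th ≤ R_L · ε/(1−ε) = 61.9 kΩ × 0.0560/0.9440 = 3.67 kΩ.

R_th ≤ 3.67 kΩ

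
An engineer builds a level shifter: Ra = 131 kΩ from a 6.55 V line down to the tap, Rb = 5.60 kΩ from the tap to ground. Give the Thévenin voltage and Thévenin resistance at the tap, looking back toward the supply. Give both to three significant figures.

V_th is the open-circuit tap voltage: 6.55 × 5.60/(131 + 5.60) = 0.269 V.
With the supply zeroed, Ra and Rb appear in parallel from the tap: R_th = Ra‖Rb = (131 × 5.60)/136.6 = 5.37 kΩ.

V_th = 0.269 V, R_th = 5.37 kΩ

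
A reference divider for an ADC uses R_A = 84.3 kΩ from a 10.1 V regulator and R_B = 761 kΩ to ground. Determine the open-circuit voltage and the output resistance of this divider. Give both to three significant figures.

V_th = 9.09 V, R_th = 75.9 kΩ

V_th is the open-circuit tap voltage: 10.1 × 761/(84.3 + 761) = 9.09 V.
With the supply zeroed, R_A and R_B appear in parallel from the tap: R_th = R_A‖R_B = (84.3 × 761)/845.3 = 75.9 kΩ.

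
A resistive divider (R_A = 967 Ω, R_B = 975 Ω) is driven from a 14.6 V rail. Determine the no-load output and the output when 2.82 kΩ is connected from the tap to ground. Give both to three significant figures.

Open-circuit: V = 14.6 × 975/(967 + 975) = 7.33 V.
With the load, R_B becomes R_B‖R_L = 724.5 Ω, so V = 14.6 × 724.5/1692 = 6.25 V.

Unloaded: 7.33 V; loaded: 6.25 V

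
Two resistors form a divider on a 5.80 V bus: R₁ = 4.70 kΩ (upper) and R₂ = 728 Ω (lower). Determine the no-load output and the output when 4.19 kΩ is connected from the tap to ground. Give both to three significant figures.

Unloaded: 0.778 V; loaded: 0.676 V

Open-circuit: V = 5.80 × 728/(4700 + 728) = 0.778 V.
With the load, R₂ becomes R₂‖R_L = 620.2 Ω, so V = 5.80 × 620.2/5320 = 0.676 V.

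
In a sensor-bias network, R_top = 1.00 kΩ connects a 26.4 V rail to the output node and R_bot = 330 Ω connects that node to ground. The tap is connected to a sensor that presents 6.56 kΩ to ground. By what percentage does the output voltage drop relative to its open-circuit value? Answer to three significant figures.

The divider's output (Thévenin) resistance is R_top‖R_bot = 248.1 Ω.
Fractional drop under load = R_th/(R_th + R_L) = 248.1 / (248.1 + 6560) = 0.03644.
So the output falls by 3.64 %.

3.64 %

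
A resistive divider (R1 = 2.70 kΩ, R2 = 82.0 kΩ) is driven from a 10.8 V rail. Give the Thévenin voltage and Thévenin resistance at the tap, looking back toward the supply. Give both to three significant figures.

V_th = 10.5 V, R_th = 2.61 kΩ

V_th is the open-circuit tap voltage: 10.8 × 82.0/(2.70 + 82.0) = 10.5 V.
With the supply zeroed, R1 and R2 appear in parallel from the tap: R_th = R1‖R2 = (2.70 × 82.0)/84.70 = 2.61 kΩ.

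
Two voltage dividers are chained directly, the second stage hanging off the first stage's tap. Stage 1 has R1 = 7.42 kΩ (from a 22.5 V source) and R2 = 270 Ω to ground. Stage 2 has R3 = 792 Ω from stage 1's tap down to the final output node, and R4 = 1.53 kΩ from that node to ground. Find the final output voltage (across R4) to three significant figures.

Stage 2 presents R3+R4 = 2322 Ω as a load on stage 1's tap.
Stage 1's lower leg becomes R2‖(R3+R4) = 241.9 Ω, so V_mid = 22.5 × 241.9/7662 = 0.7103 V.
Stage 2 is itself unloaded: V_out = V_mid × R4/(R3+R4) = 0.7103 × 1530/2322 = 0.468 V.

V_out ≈ 0.468 V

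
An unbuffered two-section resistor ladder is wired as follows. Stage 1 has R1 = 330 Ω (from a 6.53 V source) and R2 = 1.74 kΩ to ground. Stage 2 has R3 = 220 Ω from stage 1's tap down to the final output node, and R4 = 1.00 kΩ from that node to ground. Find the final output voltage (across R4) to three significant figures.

Stage 2 presents R3+R4 = 1220 Ω as a load on stage 1's tap.
Stage 1's lower leg becomes R2‖(R3+R4) = 717.2 Ω, so V_mid = 6.53 × 717.2/1047 = 4.472 V.
Stage 2 is itself unloaded: V_out = V_mid × R4/(R3+R4) = 4.472 × 1000/1220 = 3.67 V.

V_out ≈ 3.67 V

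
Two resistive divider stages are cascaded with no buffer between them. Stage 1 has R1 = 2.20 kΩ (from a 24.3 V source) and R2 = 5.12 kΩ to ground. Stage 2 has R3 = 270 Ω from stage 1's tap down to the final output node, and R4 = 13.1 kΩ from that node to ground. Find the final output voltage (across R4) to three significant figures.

Stage 2 presents R3+R4 = 13370 Ω as a load on stage 1's tap.
Stage 1's lower leg becomes R2‖(R3+R4) = 3702 Ω, so V_mid = 24.3 × 3702/5902 = 15.24 V.
Stage 2 is itself unloaded: V_out = V_mid × R4/(R3+R4) = 15.24 × 13100/13370 = 14.9 V.

V_out ≈ 14.9 V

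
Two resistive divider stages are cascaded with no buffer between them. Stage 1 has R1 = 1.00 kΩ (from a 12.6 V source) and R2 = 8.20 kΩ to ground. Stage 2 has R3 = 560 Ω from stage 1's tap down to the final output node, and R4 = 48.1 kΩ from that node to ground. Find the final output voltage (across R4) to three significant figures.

Stage 2 presents R3+R4 = 48660 Ω as a load on stage 1's tap.
Stage 1's lower leg becomes R2‖(R3+R4) = 7017 Ω, so V_mid = 12.6 × 7017/8017 = 11.03 V.
Stage 2 is itself unloaded: V_out = V_mid × R4/(R3+R4) = 11.03 × 48100/48660 = 10.9 V.

V_out ≈ 10.9 V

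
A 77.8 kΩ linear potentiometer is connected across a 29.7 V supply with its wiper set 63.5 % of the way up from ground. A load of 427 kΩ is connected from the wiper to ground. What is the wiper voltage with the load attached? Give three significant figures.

The wiper splits the pot into (1−α)R = 28.40 kΩ above and αR = 49.40 kΩ below.
Lower section ‖ load = 44.28 kΩ.
V_wiper = 29.7 × 44.28/(28.40 + 44.28) = 18.1 V.

V ≈ 18.1 V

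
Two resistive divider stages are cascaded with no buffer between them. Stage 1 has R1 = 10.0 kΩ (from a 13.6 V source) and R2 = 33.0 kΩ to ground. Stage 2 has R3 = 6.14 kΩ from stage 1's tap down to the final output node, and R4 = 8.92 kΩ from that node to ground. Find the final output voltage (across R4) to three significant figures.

Stage 2 presents R3+R4 = 15.06 kΩ as a load on stage 1's tap.
Stage 1's lower leg becomes R2‖(R3+R4) = 10.34 kΩ, so V_mid = 13.6 × 10.34/20.34 = 6.914 V.
Stage 2 is itself unloaded: V_out = V_mid × R4/(R3+R4) = 6.914 × 8.92/15.06 = 4.10 V.

V_out ≈ 4.10 V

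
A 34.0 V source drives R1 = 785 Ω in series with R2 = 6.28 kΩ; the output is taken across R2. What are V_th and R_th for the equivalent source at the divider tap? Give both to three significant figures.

V_th is the open-circuit tap voltage: 34.0 × 6280/(785 + 6280) = 30.2 V.
With the supply zeroed, R1 and R2 appear in parallel from the tap: R_th = R1‖R2 = (785 × 6280)/7065 = 698 Ω.

V_th = 30.2 V, R_th = 698 Ω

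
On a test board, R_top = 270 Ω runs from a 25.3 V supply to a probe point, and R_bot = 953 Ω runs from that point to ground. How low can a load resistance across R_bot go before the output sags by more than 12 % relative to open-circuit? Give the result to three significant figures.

Output resistance R_th = R_top‖R_bot = (270 × 953)/1223 = 210.4 Ω.
The fractional drop is R_th/(R_th + R_L); requiring this ≤ 0.120 gives R_L ≥ R_th(1/0.120 − 1) = 210.4 × 7.333 = 1.54 kΩ.

R_L(min) ≈ 1.54 kΩ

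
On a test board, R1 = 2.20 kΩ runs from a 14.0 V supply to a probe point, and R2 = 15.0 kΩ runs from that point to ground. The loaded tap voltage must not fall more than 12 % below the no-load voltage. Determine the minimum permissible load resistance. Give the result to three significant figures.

R_L(min) ≈ 14.1 kΩ

Output resistance R_th = R1‖R2 = (2.20 × 15.0)/17.20 = 1.919 kΩ.
The fractional drop is R_th/(R_th + R_L); requiring this ≤ 0.120 gives R_L ≥ R_th(1/0.120 − 1) = 1.919 × 7.333 = 14.1 kΩ.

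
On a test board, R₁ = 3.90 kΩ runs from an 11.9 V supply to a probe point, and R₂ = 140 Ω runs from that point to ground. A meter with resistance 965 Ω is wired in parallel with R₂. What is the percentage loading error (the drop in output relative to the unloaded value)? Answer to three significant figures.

12.3 %

The divider's output (Thévenin) resistance is R₁‖R₂ = 135.1 Ω.
Fractional drop under load = R_th/(R_th + R_L) = 135.1 / (135.1 + 965) = 0.1228.
So the output falls by 12.3 %.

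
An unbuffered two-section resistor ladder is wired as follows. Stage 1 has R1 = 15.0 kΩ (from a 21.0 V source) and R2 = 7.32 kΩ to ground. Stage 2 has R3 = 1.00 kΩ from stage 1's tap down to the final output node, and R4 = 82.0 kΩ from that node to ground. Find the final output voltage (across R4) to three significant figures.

V_out ≈ 6.42 V

Stage 2 presents R3+R4 = 83.00 kΩ as a load on stage 1's tap.
Stage 1's lower leg becomes R2‖(R3+R4) = 6.727 kΩ, so V_mid = 21.0 × 6.727/21.73 = 6.502 V.
Stage 2 is itself unloaded: V_out = V_mid × R4/(R3+R4) = 6.502 × 82.0/83.00 = 6.42 V.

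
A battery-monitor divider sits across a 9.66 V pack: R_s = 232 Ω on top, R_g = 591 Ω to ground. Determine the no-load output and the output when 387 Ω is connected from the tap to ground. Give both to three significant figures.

Unloaded: 6.94 V; loaded: 4.85 V

Open-circuit: V = 9.66 × 591/(232 + 591) = 6.94 V.
With the load, R_g becomes R_g‖R_L = 233.9 Ω, so V = 9.66 × 233.9/465.9 = 4.85 V.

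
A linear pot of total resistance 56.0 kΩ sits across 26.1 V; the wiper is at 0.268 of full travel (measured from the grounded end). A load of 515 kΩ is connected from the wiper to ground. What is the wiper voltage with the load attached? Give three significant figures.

V ≈ 6.85 V

The wiper splits the pot into (1−α)R = 40.99 kΩ above and αR = 15.01 kΩ below.
Lower section ‖ load = 14.58 kΩ.
V_wiper = 26.1 × 14.58/(40.99 + 14.58) = 6.85 V.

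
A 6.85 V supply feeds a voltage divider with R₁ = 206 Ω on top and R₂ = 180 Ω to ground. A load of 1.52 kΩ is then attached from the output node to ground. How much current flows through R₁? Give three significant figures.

R₂‖R_L = 160.9 Ω, so the source sees R₁ + R₂‖R_L = 366.9 Ω.
I = 6.85 V / 366.9 Ω = 18.7 mA.

I ≈ 18.7 mA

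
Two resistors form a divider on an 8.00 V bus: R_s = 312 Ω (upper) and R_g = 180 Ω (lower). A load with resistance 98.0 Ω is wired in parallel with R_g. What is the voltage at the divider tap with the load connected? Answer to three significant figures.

V_out ≈ 1.35 V

The load sits in parallel with R_g: R_g‖R_L = (180 × 98.0) / (180 + 98.0) = 63.45 Ω.
V_out = 8.00 × 63.45 / (312 + 63.45) = 8.00 × 63.45/375.5 = 1.35 V.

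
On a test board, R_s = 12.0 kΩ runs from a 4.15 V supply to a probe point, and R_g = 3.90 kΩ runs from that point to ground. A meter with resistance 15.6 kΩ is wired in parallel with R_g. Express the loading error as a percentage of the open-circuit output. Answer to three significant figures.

15.9 %

Unloaded V = 4.15 × 3.90/15.90 = 1.018 V.
Loaded: R_g‖R_L = 3.120 kΩ, giving V = 4.15 × 3.120/15.12 = 0.8563 V.
Drop = (1.018 − 0.8563) / 1.018 = 15.9 %.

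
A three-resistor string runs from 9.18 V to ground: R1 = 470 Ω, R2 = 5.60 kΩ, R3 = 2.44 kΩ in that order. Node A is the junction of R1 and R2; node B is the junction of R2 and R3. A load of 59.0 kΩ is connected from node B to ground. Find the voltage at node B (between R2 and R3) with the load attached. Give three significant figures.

V ≈ 2.56 V

At node B, R3 is in parallel with the load: R3‖R_L = 2343 Ω.
Below node A the resistance is R2 + (R3‖R_L) = 7943 Ω, so V_A = 9.18 × 7943/8413 = 8.667 V.
Then V_B = V_A × (R3‖R_L)/(R2 + R3‖R_L) = 8.667 × 2343/7943 = 2.56 V.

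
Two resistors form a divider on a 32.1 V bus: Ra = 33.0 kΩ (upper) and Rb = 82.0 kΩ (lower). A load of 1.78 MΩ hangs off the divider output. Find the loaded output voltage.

V_out ≈ 22.6 V

The load sits in parallel with Rb: Rb‖R_L = (82.0 × 1780) / (82.0 + 1780) = 78.39 kΩ.
V_out = 32.1 × 78.39 / (33.0 + 78.39) = 32.1 × 78.39/111.4 = 22.6 V.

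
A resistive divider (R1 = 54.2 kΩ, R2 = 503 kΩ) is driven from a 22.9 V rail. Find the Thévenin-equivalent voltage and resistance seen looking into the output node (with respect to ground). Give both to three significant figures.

V_th = 20.7 V, R_th = 48.9 kΩ

V_th is the open-circuit tap voltage: 22.9 × 503/(54.2 + 503) = 20.7 V.
With the supply zeroed, R1 and R2 appear in parallel from the tap: R_th = R1‖R2 = (54.2 × 503)/557.2 = 48.9 kΩ.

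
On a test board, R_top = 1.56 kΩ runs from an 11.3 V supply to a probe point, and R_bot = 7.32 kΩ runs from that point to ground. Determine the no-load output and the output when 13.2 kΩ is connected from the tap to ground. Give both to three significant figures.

Unloaded: 9.31 V; loaded: 8.49 V

Open-circuit: V = 11.3 × 7.32/(1.56 + 7.32) = 9.31 V.
With the load, R_bot becomes R_bot‖R_L = 4.709 kΩ, so V = 11.3 × 4.709/6.269 = 8.49 V.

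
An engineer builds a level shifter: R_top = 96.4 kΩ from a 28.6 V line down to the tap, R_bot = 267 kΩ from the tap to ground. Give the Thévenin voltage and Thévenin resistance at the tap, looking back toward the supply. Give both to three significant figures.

V_th is the open-circuit tap voltage: 28.6 × 267/(96.4 + 267) = 21.0 V.
With the supply zeroed, R_top and R_bot appear in parallel from the tap: R_th = R_top‖R_bot = (96.4 × 267)/363.4 = 70.8 kΩ.

V_th = 21.0 V, R_th = 70.8 kΩ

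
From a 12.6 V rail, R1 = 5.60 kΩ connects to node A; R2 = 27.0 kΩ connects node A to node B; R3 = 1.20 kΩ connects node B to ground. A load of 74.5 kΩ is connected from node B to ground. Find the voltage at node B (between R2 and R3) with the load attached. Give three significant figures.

V ≈ 0.440 V

At node B, R3 is in parallel with the load: R3‖R_L = 1.181 kΩ.
Below node A the resistance is R2 + (R3‖R_L) = 28.18 kΩ, so V_A = 12.6 × 28.18/33.78 = 10.51 V.
Then V_B = V_A × (R3‖R_L)/(R2 + R3‖R_L) = 10.51 × 1.181/28.18 = 0.440 V.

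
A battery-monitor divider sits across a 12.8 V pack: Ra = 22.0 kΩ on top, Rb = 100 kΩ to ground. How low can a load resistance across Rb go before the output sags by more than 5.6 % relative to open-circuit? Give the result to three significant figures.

Output resistance R_th = Ra‖Rb = (22.0 × 100)/122.0 = 18.03 kΩ.
The fractional drop is R_th/(R_th + R_L); requiring this ≤ 0.0560 gives R_L ≥ R_th(1/0.0560 − 1) = 18.03 × 16.86 = 304 kΩ.

R_L(min) ≈ 304 kΩ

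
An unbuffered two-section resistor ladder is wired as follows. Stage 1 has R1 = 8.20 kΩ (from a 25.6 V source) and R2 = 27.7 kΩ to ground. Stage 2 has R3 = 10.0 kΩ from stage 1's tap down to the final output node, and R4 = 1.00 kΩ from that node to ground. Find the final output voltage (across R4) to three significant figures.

Stage 2 presents R3+R4 = 11.00 kΩ as a load on stage 1's tap.
Stage 1's lower leg becomes R2‖(R3+R4) = 7.873 kΩ, so V_mid = 25.6 × 7.873/16.07 = 12.54 V.
Stage 2 is itself unloaded: V_out = V_mid × R4/(R3+R4) = 12.54 × 1.00/11.00 = 1.14 V.

V_out ≈ 1.14 V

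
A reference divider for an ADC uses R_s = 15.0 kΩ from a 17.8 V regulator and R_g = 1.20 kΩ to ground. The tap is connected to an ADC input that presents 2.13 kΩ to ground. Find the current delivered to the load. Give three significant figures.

I_L ≈ 0.407 mA

R_g‖R_L = 0.7676 kΩ; V_out = 17.8 × 0.7676/15.77 = 0.8665 V.
I_L = V_out / R_L = 0.8665 / 2.13 kΩ = 0.407 mA.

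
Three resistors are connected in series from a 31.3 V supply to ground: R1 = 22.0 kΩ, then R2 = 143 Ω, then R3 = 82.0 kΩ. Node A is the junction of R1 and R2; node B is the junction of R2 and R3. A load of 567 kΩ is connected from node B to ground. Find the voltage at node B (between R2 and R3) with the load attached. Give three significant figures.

At node B, R3 is in parallel with the load: R3‖R_L = 71640 Ω.
Below node A the resistance is R2 + (R3‖R_L) = 71780 Ω, so V_A = 31.3 × 71780/93780 = 23.96 V.
Then V_B = V_A × (R3‖R_L)/(R2 + R3‖R_L) = 23.96 × 71640/71780 = 23.9 V.

V ≈ 23.9 V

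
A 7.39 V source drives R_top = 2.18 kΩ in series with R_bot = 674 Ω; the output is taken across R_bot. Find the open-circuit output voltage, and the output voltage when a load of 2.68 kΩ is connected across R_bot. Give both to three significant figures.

Open-circuit: V = 7.39 × 674/(2180 + 674) = 1.75 V.
With the load, R_bot becomes R_bot‖R_L = 538.6 Ω, so V = 7.39 × 538.6/2719 = 1.46 V.

Unloaded: 1.75 V; loaded: 1.46 V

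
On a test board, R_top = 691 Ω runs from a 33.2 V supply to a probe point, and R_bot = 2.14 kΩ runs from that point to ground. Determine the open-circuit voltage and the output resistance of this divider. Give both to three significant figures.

V_th = 25.1 V, R_th = 522 Ω

V_th is the open-circuit tap voltage: 33.2 × 2140/(691 + 2140) = 25.1 V.
With the supply zeroed, R_top and R_bot appear in parallel from the tap: R_th = R_top‖R_bot = (691 × 2140)/2831 = 522 Ω.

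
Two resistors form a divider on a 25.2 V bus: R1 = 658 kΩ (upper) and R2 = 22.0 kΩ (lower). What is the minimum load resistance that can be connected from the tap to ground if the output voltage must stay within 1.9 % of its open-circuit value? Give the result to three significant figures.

R_L(min) ≈ 1.10 MΩ

Output resistance R_th = R1‖R2 = (658 × 22.0)/680.0 = 21.29 kΩ.
The fractional drop is R_th/(R_th + R_L); requiring this ≤ 0.0190 gives R_L ≥ R_th(1/0.0190 − 1) = 21.29 × 51.63 = 1.10 MΩ.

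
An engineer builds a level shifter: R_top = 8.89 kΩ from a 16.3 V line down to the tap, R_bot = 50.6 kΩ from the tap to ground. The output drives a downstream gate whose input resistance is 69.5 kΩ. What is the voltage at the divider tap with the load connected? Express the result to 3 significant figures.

The load sits in parallel with R_bot: R_bot‖R_L = (50.6 × 69.5) / (50.6 + 69.5) = 29.28 kΩ.
V_out = 16.3 × 29.28 / (8.89 + 29.28) = 16.3 × 29.28/38.17 = 12.5 V.
(Unloaded it would have been 13.9 V.)

V_out ≈ 12.5 V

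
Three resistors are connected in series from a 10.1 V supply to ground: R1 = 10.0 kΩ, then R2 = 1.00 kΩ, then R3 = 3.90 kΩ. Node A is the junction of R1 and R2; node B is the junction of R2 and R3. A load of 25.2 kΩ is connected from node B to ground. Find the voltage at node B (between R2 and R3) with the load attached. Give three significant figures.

V ≈ 2.37 V

At node B, R3 is in parallel with the load: R3‖R_L = 3.377 kΩ.
Below node A the resistance is R2 + (R3‖R_L) = 4.377 kΩ, so V_A = 10.1 × 4.377/14.38 = 3.075 V.
Then V_B = V_A × (R3‖R_L)/(R2 + R3‖R_L) = 3.075 × 3.377/4.377 = 2.37 V.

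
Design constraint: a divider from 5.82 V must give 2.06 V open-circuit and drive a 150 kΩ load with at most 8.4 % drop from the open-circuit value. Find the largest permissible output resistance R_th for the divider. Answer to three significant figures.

Loading drop = R_th/(R_th + R_L) ≤ 0.0840, so R_th ≤ R_L · ε/(1−ε) = 150 kΩ × 0.0840/0.9160 = 13.8 kΩ.
(Any R1, R2 with R2/(R1+R2) = 0.354 and R1‖R2 ≤ 13.8 kΩ will meet the spec.)

R_th ≤ 13.8 kΩ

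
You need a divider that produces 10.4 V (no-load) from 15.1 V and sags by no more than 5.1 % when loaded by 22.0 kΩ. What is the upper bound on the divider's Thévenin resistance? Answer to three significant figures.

R_th ≤ 1.18 kΩ

Loading drop = R_th/(R_th + R_L) ≤ 0.0510, so R_th ≤ R_L · ε/(1−ε) = 22.0 kΩ × 0.0510/0.9490 = 1.18 kΩ.
(Any R1, R2 with R2/(R1+R2) = 0.689 and R1‖R2 ≤ 1.18 kΩ will meet the spec.)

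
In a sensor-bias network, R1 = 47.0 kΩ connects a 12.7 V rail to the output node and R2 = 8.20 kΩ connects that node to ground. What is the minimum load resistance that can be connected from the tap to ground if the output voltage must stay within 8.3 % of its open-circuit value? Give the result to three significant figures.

Output resistance R_th = R1‖R2 = (47.0 × 8.20)/55.20 = 6.982 kΩ.
The fractional drop is R_th/(R_th + R_L); requiring this ≤ 0.0830 gives R_L ≥ R_th(1/0.0830 − 1) = 6.982 × 11.05 = 77.1 kΩ.

R_L(min) ≈ 77.1 kΩ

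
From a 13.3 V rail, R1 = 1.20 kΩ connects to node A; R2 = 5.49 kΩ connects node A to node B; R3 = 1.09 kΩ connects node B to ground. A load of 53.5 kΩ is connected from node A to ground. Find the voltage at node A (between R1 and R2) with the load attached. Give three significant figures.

Below node A the series string R2+R3 = 6.580 kΩ sits in parallel with the 53.5 kΩ load: 5.859 kΩ.
V_A = 13.3 × 5.859/(1.20 + 5.859) = 11.0 V.

V ≈ 11.0 V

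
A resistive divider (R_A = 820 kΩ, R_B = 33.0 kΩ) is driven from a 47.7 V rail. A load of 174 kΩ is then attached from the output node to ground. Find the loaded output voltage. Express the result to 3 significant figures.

V_out ≈ 1.56 V

The load sits in parallel with R_B: R_B‖R_L = (33.0 × 174) / (33.0 + 174) = 27.74 kΩ.
V_out = 47.7 × 27.74 / (820 + 27.74) = 47.7 × 27.74/847.7 = 1.56 V.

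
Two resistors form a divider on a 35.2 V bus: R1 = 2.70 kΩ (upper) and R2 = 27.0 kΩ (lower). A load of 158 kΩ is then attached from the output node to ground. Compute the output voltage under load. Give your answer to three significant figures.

The load sits in parallel with R2: R2‖R_L = (27.0 × 158) / (27.0 + 158) = 23.06 kΩ.
V_out = 35.2 × 23.06 / (2.70 + 23.06) = 35.2 × 23.06/25.76 = 31.5 V.

V_out ≈ 31.5 V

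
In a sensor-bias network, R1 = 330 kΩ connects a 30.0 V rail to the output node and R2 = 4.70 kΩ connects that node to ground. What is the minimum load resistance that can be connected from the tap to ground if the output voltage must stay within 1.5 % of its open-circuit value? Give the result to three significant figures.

Output resistance R_th = R1‖R2 = (330 × 4.70)/334.7 = 4.634 kΩ.
The fractional drop is R_th/(R_th + R_L); requiring this ≤ 0.0150 gives R_L ≥ R_th(1/0.0150 − 1) = 4.634 × 65.67 = 304 kΩ.

R_L(min) ≈ 304 kΩ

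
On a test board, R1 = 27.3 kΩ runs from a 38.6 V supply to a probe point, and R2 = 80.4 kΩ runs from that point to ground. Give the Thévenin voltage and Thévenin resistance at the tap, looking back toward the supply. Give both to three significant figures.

V_th is the open-circuit tap voltage: 38.6 × 80.4/(27.3 + 80.4) = 28.8 V.
With the supply zeroed, R1 and R2 appear in parallel from the tap: R_th = R1‖R2 = (27.3 × 80.4)/107.7 = 20.4 kΩ.

V_th = 28.8 V, R_th = 20.4 kΩ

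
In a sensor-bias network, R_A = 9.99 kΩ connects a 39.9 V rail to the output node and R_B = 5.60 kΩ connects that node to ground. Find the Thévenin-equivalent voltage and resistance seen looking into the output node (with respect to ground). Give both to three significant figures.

V_th is the open-circuit tap voltage: 39.9 × 5.60/(9.99 + 5.60) = 14.3 V.
With the supply zeroed, R_A and R_B appear in parallel from the tap: R_th = R_A‖R_B = (9.99 × 5.60)/15.59 = 3.59 kΩ.

V_th = 14.3 V, R_th = 3.59 kΩ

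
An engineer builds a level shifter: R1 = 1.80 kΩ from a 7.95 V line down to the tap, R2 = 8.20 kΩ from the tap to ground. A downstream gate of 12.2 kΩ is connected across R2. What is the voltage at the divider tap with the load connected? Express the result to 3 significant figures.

V_out ≈ 5.82 V

The load sits in parallel with R2: R2‖R_L = (8.20 × 12.2) / (8.20 + 12.2) = 4.904 kΩ.
V_out = 7.95 × 4.904 / (1.80 + 4.904) = 7.95 × 4.904/6.704 = 5.82 V.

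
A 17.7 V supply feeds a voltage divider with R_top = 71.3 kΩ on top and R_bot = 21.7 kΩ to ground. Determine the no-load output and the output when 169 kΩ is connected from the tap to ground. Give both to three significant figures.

Unloaded: 4.13 V; loaded: 3.76 V

Open-circuit: V = 17.7 × 21.7/(71.3 + 21.7) = 4.13 V.
With the load, R_bot becomes R_bot‖R_L = 19.23 kΩ, so V = 17.7 × 19.23/90.53 = 3.76 V.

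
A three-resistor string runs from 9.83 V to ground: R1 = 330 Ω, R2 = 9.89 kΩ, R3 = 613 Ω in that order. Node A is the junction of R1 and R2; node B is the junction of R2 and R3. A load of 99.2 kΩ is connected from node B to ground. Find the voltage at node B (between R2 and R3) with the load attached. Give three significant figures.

V ≈ 0.553 V

At node B, R3 is in parallel with the load: R3‖R_L = 609.2 Ω.
Below node A the resistance is R2 + (R3‖R_L) = 10500 Ω, so V_A = 9.83 × 10500/10830 = 9.530 V.
Then V_B = V_A × (R3‖R_L)/(R2 + R3‖R_L) = 9.530 × 609.2/10500 = 0.553 V.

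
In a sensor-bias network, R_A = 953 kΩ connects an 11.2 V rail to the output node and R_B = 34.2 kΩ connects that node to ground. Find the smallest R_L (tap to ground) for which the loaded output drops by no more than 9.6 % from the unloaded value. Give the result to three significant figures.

R_L(min) ≈ 311 kΩ

Output resistance R_th = R_A‖R_B = (953 × 34.2)/987.2 = 33.02 kΩ.
The fractional drop is R_th/(R_th + R_L); requiring this ≤ 0.0960 gives R_L ≥ R_th(1/0.0960 − 1) = 33.02 × 9.417 = 311 kΩ.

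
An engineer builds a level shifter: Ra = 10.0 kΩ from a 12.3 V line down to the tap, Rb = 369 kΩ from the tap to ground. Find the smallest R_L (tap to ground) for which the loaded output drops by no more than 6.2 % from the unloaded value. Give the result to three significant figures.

R_L(min) ≈ 147 kΩ

Output resistance R_th = Ra‖Rb = (10.0 × 369)/379.0 = 9.736 kΩ.
The fractional drop is R_th/(R_th + R_L); requiring this ≤ 0.0620 gives R_L ≥ R_th(1/0.0620 − 1) = 9.736 × 15.13 = 147 kΩ.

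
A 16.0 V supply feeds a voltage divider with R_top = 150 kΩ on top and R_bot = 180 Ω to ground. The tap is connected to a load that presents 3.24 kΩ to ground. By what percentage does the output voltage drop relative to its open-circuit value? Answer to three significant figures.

5.26 %

The divider's output (Thévenin) resistance is R_top‖R_bot = 179.8 Ω.
Fractional drop under load = R_th/(R_th + R_L) = 179.8 / (179.8 + 3240) = 0.05257.
So the output falls by 5.26 %.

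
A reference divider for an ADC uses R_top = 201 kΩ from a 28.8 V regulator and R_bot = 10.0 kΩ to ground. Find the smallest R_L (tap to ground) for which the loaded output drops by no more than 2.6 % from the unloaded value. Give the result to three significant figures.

Output resistance R_th = R_top‖R_bot = (201 × 10.0)/211.0 = 9.526 kΩ.
The fractional drop is R_th/(R_th + R_L); requiring this ≤ 0.0260 gives R_L ≥ R_th(1/0.0260 − 1) = 9.526 × 37.46 = 357 kΩ.

R_L(min) ≈ 357 kΩ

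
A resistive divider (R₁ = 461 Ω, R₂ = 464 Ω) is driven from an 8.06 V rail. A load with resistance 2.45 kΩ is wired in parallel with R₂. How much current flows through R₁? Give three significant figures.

I ≈ 9.47 mA

R₂‖R_L = 390.1 Ω, so the source sees R₁ + R₂‖R_L = 851.1 Ω.
I = 8.06 V / 851.1 Ω = 9.47 mA.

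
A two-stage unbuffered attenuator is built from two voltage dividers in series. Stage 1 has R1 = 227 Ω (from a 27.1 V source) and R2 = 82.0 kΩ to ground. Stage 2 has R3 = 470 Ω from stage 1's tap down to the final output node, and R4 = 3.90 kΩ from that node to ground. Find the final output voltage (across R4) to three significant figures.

Stage 2 presents R3+R4 = 4370 Ω as a load on stage 1's tap.
Stage 1's lower leg becomes R2‖(R3+R4) = 4149 Ω, so V_mid = 27.1 × 4149/4376 = 25.69 V.
Stage 2 is itself unloaded: V_out = V_mid × R4/(R3+R4) = 25.69 × 3900/4370 = 22.9 V.

V_out ≈ 22.9 V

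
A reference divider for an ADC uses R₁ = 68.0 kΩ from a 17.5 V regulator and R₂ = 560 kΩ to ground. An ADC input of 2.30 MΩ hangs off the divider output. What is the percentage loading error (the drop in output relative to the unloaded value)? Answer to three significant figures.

The divider's output (Thévenin) resistance is R₁‖R₂ = 60.64 kΩ.
Fractional drop under load = R_th/(R_th + R_L) = 60.64 / (60.64 + 2300) = 0.02569.
So the output falls by 2.57 %.

2.57 %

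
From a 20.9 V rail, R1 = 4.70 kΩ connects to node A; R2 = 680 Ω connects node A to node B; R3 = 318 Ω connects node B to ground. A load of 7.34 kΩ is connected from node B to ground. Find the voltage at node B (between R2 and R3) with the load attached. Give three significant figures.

At node B, R3 is in parallel with the load: R3‖R_L = 304.8 Ω.
Below node A the resistance is R2 + (R3‖R_L) = 984.8 Ω, so V_A = 20.9 × 984.8/5685 = 3.621 V.
Then V_B = V_A × (R3‖R_L)/(R2 + R3‖R_L) = 3.621 × 304.8/984.8 = 1.12 V.

V ≈ 1.12 V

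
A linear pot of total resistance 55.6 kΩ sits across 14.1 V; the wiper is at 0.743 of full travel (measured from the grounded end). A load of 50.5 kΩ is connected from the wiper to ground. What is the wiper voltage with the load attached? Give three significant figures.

The wiper splits the pot into (1−α)R = 14.29 kΩ above and αR = 41.31 kΩ below.
Lower section ‖ load = 22.72 kΩ.
V_wiper = 14.1 × 22.72/(14.29 + 22.72) = 8.66 V.

V ≈ 8.66 V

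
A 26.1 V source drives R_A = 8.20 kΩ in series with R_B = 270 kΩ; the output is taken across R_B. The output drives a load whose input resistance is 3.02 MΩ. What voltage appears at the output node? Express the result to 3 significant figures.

V_out ≈ 25.3 V

The load sits in parallel with R_B: R_B‖R_L = (270 × 3020) / (270 + 3020) = 247.8 kΩ.
V_out = 26.1 × 247.8 / (8.20 + 247.8) = 26.1 × 247.8/256.0 = 25.3 V.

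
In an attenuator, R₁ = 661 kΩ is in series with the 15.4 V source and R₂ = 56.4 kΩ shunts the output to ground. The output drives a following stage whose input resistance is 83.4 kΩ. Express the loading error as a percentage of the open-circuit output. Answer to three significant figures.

38.4 %

Unloaded V = 15.4 × 56.4/717.4 = 1.211 V.
Loaded: R₂‖R_L = 33.65 kΩ, giving V = 15.4 × 33.65/694.6 = 0.7459 V.
Drop = (1.211 − 0.7459) / 1.211 = 38.4 %.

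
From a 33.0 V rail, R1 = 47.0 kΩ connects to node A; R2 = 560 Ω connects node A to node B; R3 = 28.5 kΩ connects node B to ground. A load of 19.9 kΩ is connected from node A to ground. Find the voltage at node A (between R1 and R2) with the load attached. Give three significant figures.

V ≈ 6.63 V

Below node A the series string R2+R3 = 29060 Ω sits in parallel with the 19900 Ω load: 11810 Ω.
V_A = 33.0 × 11810/(47000 + 11810) = 6.63 V.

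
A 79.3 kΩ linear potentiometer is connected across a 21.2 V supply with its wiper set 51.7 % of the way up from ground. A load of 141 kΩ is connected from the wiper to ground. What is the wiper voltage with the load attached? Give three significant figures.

The wiper splits the pot into (1−α)R = 38.30 kΩ above and αR = 41.00 kΩ below.
Lower section ‖ load = 31.76 kΩ.
V_wiper = 21.2 × 31.76/(38.30 + 31.76) = 9.61 V.

V ≈ 9.61 V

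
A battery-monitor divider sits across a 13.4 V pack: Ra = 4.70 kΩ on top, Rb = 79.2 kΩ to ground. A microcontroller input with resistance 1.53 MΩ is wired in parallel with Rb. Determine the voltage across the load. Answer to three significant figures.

The load sits in parallel with Rb: Rb‖R_L = (79.2 × 1530) / (79.2 + 1530) = 75.30 kΩ.
V_out = 13.4 × 75.30 / (4.70 + 75.30) = 13.4 × 75.30/80.00 = 12.6 V.
(Unloaded it would have been 12.6 V.)

V_out ≈ 12.6 V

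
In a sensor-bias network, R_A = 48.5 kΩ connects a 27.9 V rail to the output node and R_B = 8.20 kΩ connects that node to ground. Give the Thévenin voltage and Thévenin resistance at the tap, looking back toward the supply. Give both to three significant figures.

V_th = 4.03 V, R_th = 7.01 kΩ

V_th is the open-circuit tap voltage: 27.9 × 8.20/(48.5 + 8.20) = 4.03 V.
With the supply zeroed, R_A and R_B appear in parallel from the tap: R_th = R_A‖R_B = (48.5 × 8.20)/56.70 = 7.01 kΩ.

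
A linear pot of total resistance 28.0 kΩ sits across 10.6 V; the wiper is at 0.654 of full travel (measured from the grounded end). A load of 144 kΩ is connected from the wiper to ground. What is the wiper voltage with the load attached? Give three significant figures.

V ≈ 6.64 V

The wiper splits the pot into (1−α)R = 9.688 kΩ above and αR = 18.31 kΩ below.
Lower section ‖ load = 16.25 kΩ.
V_wiper = 10.6 × 16.25/(9.688 + 16.25) = 6.64 V.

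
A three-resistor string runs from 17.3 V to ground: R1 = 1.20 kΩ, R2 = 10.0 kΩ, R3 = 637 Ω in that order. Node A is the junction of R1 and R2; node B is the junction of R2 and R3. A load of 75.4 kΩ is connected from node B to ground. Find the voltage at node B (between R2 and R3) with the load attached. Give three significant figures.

At node B, R3 is in parallel with the load: R3‖R_L = 631.7 Ω.
Below node A the resistance is R2 + (R3‖R_L) = 10630 Ω, so V_A = 17.3 × 10630/11830 = 15.55 V.
Then V_B = V_A × (R3‖R_L)/(R2 + R3‖R_L) = 15.55 × 631.7/10630 = 0.924 V.

V ≈ 0.924 V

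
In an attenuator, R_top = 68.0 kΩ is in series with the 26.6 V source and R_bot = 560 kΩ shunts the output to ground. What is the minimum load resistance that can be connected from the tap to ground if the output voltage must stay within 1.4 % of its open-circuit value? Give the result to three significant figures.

R_L(min) ≈ 4.27 MΩ

Output resistance R_th = R_top‖R_bot = (68.0 × 560)/628.0 = 60.64 kΩ.
The fractional drop is R_th/(R_th + R_L); requiring this ≤ 0.0140 gives R_L ≥ R_th(1/0.0140 − 1) = 60.64 × 70.43 = 4.27 MΩ.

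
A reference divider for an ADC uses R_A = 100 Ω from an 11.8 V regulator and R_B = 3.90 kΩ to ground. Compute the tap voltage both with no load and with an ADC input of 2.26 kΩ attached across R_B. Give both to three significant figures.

Unloaded: 11.5 V; loaded: 11.0 V

Open-circuit: V = 11.8 × 3900/(100 + 3900) = 11.5 V.
With the load, R_B becomes R_B‖R_L = 1431 Ω, so V = 11.8 × 1431/1531 = 11.0 V.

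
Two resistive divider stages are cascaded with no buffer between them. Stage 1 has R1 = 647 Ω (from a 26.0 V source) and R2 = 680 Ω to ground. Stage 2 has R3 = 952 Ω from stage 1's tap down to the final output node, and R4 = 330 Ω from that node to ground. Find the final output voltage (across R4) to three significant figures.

V_out ≈ 2.72 V

Stage 2 presents R3+R4 = 1282 Ω as a load on stage 1's tap.
Stage 1's lower leg becomes R2‖(R3+R4) = 444.3 Ω, so V_mid = 26.0 × 444.3/1091 = 10.59 V.
Stage 2 is itself unloaded: V_out = V_mid × R4/(R3+R4) = 10.59 × 330/1282 = 2.72 V.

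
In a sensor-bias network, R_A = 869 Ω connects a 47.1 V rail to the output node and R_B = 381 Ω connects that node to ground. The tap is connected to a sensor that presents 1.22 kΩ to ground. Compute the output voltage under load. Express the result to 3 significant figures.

The load sits in parallel with R_B: R_B‖R_L = (381 × 1220) / (381 + 1220) = 290.3 Ω.
V_out = 47.1 × 290.3 / (869 + 290.3) = 47.1 × 290.3/1159 = 11.8 V.

V_out ≈ 11.8 V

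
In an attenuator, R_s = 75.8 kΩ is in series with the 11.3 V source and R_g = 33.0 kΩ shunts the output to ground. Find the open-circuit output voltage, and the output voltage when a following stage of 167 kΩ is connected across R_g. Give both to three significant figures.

Unloaded: 3.43 V; loaded: 3.01 V

Open-circuit: V = 11.3 × 33.0/(75.8 + 33.0) = 3.43 V.
With the load, R_g becomes R_g‖R_L = 27.55 kΩ, so V = 11.3 × 27.55/103.4 = 3.01 V.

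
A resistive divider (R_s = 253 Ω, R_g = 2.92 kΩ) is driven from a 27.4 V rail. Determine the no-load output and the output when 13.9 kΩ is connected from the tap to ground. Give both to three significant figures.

Open-circuit: V = 27.4 × 2920/(253 + 2920) = 25.2 V.
With the load, R_g becomes R_g‖R_L = 2413 Ω, so V = 27.4 × 2413/2666 = 24.8 V.

Unloaded: 25.2 V; loaded: 24.8 V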